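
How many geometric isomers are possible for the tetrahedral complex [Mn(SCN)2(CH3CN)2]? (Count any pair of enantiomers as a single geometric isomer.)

In a tetrahedral complex all four positions are equivalent and every pair of ligands is adjacent — there is no cis/trans distinction.
Only one geometric arrangement is possible.

1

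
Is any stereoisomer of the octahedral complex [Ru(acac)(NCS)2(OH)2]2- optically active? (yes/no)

An octahedron has six vertices in three trans pairs; every non-trans pair is cis.
Each acac is bidentate and must span two cis positions.
There are 3 geometric isomers: NCS trans, OH cis; NCS cis, OH cis (chiral); NCS cis, OH trans.
One of these lacks any improper symmetry element and so occurs as an enantiomeric pair, giving 3 + 1 = 4 stereoisomers in total.

yes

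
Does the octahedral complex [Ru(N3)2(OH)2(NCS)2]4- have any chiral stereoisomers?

An octahedron has six vertices in three trans pairs; every non-trans pair is cis.
Systematic placement gives 5 geometric isomers: N3 trans, OH trans, NCS trans; N3 trans, OH cis, NCS cis; N3 cis, OH trans, NCS cis; N3 cis, OH cis, NCS cis (chiral); N3 cis, OH cis, NCS trans.
One of these lacks any improper symmetry element and so occurs as an enantiomeric pair, giving 5 + 1 = 6 stereoisomers in total.

yes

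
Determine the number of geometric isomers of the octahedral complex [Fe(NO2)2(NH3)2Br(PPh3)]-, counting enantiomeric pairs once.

The six octahedral sites form three mutually perpendicular trans pairs.
Systematic placement gives 6 geometric isomers: NO2 cis, NH3 cis (3 arrangements, 2 chiral); NO2 trans, NH3 cis; NO2 cis, NH3 trans; NO2 trans, NH3 trans.

6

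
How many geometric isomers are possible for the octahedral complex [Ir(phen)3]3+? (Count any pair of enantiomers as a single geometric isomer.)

The six octahedral sites form three mutually perpendicular trans pairs.
Each phen is bidentate and must span two cis positions.
Only one geometric arrangement is possible; it has no improper symmetry element, so it exists as a pair of enantiomers (2 stereoisomers).

1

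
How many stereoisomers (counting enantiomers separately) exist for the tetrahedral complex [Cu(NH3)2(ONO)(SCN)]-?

All four vertices of a tetrahedron are equivalent and mutually adjacent, so cis/trans isomerism cannot arise.
Only one geometric arrangement is possible.

1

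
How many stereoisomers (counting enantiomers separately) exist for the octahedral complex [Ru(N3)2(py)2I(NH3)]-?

8

An octahedron has six vertices in three trans pairs; every non-trans pair is cis.
The distinct arrangements are (6 in all): N3 cis, py trans; N3 cis, py cis (3 arrangements, 2 chiral); N3 trans, py trans; N3 trans, py cis.
Of these, 2 lack any improper symmetry element and so occur as enantiomeric pairs, giving 6 + 2 = 8 stereoisomers in total.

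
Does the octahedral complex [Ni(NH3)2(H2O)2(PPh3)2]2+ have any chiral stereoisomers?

yes

There are 5 geometric isomers: NH3 trans, H2O trans, PPh3 trans; NH3 cis, H2O trans, PPh3 cis; NH3 cis, H2O cis, PPh3 trans; NH3 cis, H2O cis, PPh3 cis (chiral); NH3 trans, H2O cis, PPh3 cis.
One of these lacks any improper symmetry element and so occurs as an enantiomeric pair, giving 5 + 1 = 6 stereoisomers in total.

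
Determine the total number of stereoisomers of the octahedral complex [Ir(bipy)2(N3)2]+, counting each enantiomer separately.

3

Each bipy is bidentate and must span two cis positions.
There are 2 geometric isomers: N3 trans; N3 cis (chiral).
One of these lacks any improper symmetry element and so occurs as an enantiomeric pair, giving 2 + 1 = 3 stereoisomers in total.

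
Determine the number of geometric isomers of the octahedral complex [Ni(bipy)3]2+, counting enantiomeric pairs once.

1

In an octahedral complex each vertex has one trans partner and four cis neighbours.
Each bipy is bidentate and must span two cis positions.
Only one geometric arrangement is possible; it has no improper symmetry element, so it exists as a pair of enantiomers (2 stereoisomers).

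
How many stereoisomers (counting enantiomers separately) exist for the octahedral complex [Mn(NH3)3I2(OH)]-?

3

The six octahedral sites form three mutually perpendicular trans pairs.
There are 3 geometric isomers: NH3 mer, I trans; NH3 fac, I cis; NH3 mer, I cis.
Each arrangement has an internal mirror plane or centre of symmetry, so none is chiral.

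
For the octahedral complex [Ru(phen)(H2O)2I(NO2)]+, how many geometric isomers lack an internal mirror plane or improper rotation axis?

2

An octahedron has six vertices in three trans pairs; every non-trans pair is cis.
Each phen is bidentate and must span two cis positions.
Systematic placement gives 4 geometric isomers: H2O trans; H2O cis (3 arrangements, 2 chiral).
Of these, 2 lack any improper symmetry element and so occur as enantiomeric pairs, giving 4 + 2 = 6 stereoisomers in total.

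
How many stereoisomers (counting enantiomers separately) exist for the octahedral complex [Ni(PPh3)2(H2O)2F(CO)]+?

In an octahedral complex each vertex has one trans partner and four cis neighbours.
The distinct arrangements are (6 in all): PPh3 trans, H2O trans; PPh3 cis, H2O cis (3 arrangements, 2 chiral); PPh3 trans, H2O cis; PPh3 cis, H2O trans.
Of these, 2 lack any improper symmetry element and so occur as enantiomeric pairs, giving 6 + 2 = 8 stereoisomers in total.

8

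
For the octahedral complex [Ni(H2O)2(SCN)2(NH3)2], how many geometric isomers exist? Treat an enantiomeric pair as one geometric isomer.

5

The six octahedral sites form three mutually perpendicular trans pairs.
Systematic placement gives 5 geometric isomers: H2O trans, SCN trans, NH3 trans; H2O trans, SCN cis, NH3 cis; H2O cis, SCN trans, NH3 cis; H2O cis, SCN cis, NH3 cis (chiral); H2O cis, SCN cis, NH3 trans.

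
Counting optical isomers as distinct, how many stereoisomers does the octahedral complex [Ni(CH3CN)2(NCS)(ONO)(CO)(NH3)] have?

15

An octahedron has six vertices in three trans pairs; every non-trans pair is cis.
Placing the ligands in turn and identifying arrangements related by rotation or reflection leaves 9 distinct geometric isomers.
Of these, 6 lack any improper symmetry element and so occur as enantiomeric pairs, giving 9 + 6 = 15 stereoisomers in total.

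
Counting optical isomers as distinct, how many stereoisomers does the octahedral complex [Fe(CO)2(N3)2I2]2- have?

Working through the distinct placements yields 5 geometric isomers: CO trans, N3 trans, I trans; CO trans, N3 cis, I cis; CO cis, N3 trans, I cis; CO cis, N3 cis, I cis (chiral); CO cis, N3 cis, I trans.
One of these lacks any improper symmetry element and so occurs as an enantiomeric pair, giving 5 + 1 = 6 stereoisomers in total.

6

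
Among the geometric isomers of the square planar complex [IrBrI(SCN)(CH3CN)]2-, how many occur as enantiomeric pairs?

The distinct arrangements are (3 in all): (Br/I trans, CH3CN/SCN trans); (Br/SCN trans, CH3CN/I trans); (Br/CH3CN trans, I/SCN trans).
Each arrangement has an internal mirror plane or centre of symmetry, so none is chiral.

0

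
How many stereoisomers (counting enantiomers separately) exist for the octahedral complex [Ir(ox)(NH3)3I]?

An octahedron has six vertices in three trans pairs; every non-trans pair is cis.
Each ox is bidentate and must span two cis positions.
The distinct arrangements are (2 in all): NH3 fac; NH3 mer.
Each arrangement has an internal mirror plane or centre of symmetry, so none is chiral.

2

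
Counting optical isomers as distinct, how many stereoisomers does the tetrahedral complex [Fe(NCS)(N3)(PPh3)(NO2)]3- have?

2

In a tetrahedral complex all four positions are equivalent and every pair of ligands is adjacent — there is no cis/trans distinction.
Only one geometric arrangement is possible; it has no improper symmetry element, so it exists as a pair of enantiomers (2 stereoisomers).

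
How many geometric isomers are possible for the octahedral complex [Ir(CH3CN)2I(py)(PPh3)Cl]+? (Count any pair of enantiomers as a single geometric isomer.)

9

Exhaustive case analysis gives 9 geometric isomers.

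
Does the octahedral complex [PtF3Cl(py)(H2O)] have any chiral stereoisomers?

Working through the distinct placements yields 4 geometric isomers: F mer (3 arrangements); F fac (chiral).
One of these lacks any improper symmetry element and so occurs as an enantiomeric pair, giving 4 + 1 = 5 stereoisomers in total.

yes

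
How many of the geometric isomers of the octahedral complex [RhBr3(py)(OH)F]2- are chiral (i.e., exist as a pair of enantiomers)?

1

Systematic placement gives 4 geometric isomers: Br mer (3 arrangements); Br fac (chiral).
One of these lacks any improper symmetry element and so occurs as an enantiomeric pair, giving 4 + 1 = 5 stereoisomers in total.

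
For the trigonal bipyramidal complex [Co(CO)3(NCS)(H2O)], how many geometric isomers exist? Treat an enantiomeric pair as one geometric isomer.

4

In a trigonal bipyramid the two axial positions differ from the three equatorial ones.
The distinct arrangements are (4 in all): NCS equatorial, H2O equatorial; NCS equatorial, H2O axial; NCS axial, H2O equatorial; NCS axial, H2O axial.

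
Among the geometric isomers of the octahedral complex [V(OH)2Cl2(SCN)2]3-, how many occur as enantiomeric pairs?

1

Working through the distinct placements yields 5 geometric isomers: OH trans, Cl trans, SCN trans; OH cis, Cl trans, SCN cis; OH cis, Cl cis, SCN trans; OH cis, Cl cis, SCN cis (chiral); OH trans, Cl cis, SCN cis.
One of these lacks any improper symmetry element and so occurs as an enantiomeric pair, giving 5 + 1 = 6 stereoisomers in total.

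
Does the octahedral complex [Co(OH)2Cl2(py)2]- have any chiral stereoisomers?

yes

An octahedron has six vertices in three trans pairs; every non-trans pair is cis.
The distinct arrangements are (5 in all): OH trans, Cl trans, py trans; OH cis, Cl trans, py cis; OH cis, Cl cis, py trans; OH cis, Cl cis, py cis (chiral); OH trans, Cl cis, py cis.
One of these lacks any improper symmetry element and so occurs as an enantiomeric pair, giving 5 + 1 = 6 stereoisomers in total.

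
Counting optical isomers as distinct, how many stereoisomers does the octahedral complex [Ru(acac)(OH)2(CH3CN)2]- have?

4

An octahedron has six vertices in three trans pairs; every non-trans pair is cis.
Each acac is bidentate and must span two cis positions.
The distinct arrangements are (3 in all): OH cis, CH3CN trans; OH cis, CH3CN cis (chiral); OH trans, CH3CN cis.
One of these lacks any improper symmetry element and so occurs as an enantiomeric pair, giving 3 + 1 = 4 stereoisomers in total.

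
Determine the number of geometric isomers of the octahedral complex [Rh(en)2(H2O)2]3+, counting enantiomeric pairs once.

2

An octahedron has six vertices in three trans pairs; every non-trans pair is cis.
Each en is bidentate and must span two cis positions.
There are 2 geometric isomers: H2O trans; H2O cis (chiral).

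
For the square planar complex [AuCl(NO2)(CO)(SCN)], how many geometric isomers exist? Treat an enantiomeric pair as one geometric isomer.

A square has two trans pairs of vertices; adjacent vertices are cis.
Systematic placement gives 3 geometric isomers: (CO/NO2 trans, Cl/SCN trans); (CO/SCN trans, Cl/NO2 trans); (CO/Cl trans, NO2/SCN trans).

3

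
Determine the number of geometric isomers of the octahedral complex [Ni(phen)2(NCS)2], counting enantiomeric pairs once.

The six octahedral sites form three mutually perpendicular trans pairs.
Each phen is bidentate and must span two cis positions.
There are 2 geometric isomers: NCS trans; NCS cis (chiral).

2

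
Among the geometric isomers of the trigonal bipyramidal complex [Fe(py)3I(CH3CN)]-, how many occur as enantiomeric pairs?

0

In a trigonal bipyramid the two axial positions differ from the three equatorial ones.
There are 4 geometric isomers: I axial, CH3CN axial; I equatorial, CH3CN axial; I axial, CH3CN equatorial; I equatorial, CH3CN equatorial.
Each arrangement has an internal mirror plane or centre of symmetry, so none is chiral.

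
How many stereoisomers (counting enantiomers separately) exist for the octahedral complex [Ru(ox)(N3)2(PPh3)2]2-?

In an octahedral complex each vertex has one trans partner and four cis neighbours.
Each ox is bidentate and must span two cis positions.
Systematic placement gives 3 geometric isomers: N3 trans, PPh3 cis; N3 cis, PPh3 cis (chiral); N3 cis, PPh3 trans.
One of these lacks any improper symmetry element and so occurs as an enantiomeric pair, giving 3 + 1 = 4 stereoisomers in total.

4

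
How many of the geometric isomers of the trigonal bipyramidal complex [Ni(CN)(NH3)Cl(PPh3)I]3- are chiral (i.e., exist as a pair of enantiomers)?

A trigonal bipyramid has two axial and three equatorial sites, which are chemically inequivalent.
Placing the ligands in turn and identifying arrangements related by rotation or reflection leaves 10 distinct geometric isomers.
Of these, 10 lack any improper symmetry element and so occur as enantiomeric pairs, giving 10 + 10 = 20 stereoisomers in total.

10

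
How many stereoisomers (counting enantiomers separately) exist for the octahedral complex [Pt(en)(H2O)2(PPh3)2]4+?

4

An octahedron has six vertices in three trans pairs; every non-trans pair is cis.
Each en is bidentate and must span two cis positions.
The distinct arrangements are (3 in all): H2O trans, PPh3 cis; H2O cis, PPh3 cis (chiral); H2O cis, PPh3 trans.
One of these lacks any improper symmetry element and so occurs as an enantiomeric pair, giving 3 + 1 = 4 stereoisomers in total.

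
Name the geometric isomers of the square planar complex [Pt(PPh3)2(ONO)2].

cis and trans

A square has two trans pairs of vertices; adjacent vertices are cis.
The distinct arrangements are (2 in all): PPh3 cis; PPh3 trans.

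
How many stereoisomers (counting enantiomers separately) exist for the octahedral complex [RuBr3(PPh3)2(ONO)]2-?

The six octahedral sites form three mutually perpendicular trans pairs.
Systematic placement gives 3 geometric isomers: Br mer, PPh3 trans; Br mer, PPh3 cis; Br fac, PPh3 cis.
Each arrangement has an internal mirror plane or centre of symmetry, so none is chiral.

3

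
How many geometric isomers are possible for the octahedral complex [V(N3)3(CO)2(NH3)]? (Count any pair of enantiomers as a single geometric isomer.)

3

The six octahedral sites form three mutually perpendicular trans pairs.
The distinct arrangements are (3 in all): N3 mer, CO trans; N3 fac, CO cis; N3 mer, CO cis.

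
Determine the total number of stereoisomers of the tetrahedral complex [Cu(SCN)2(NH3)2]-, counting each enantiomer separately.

1

Only one geometric arrangement is possible.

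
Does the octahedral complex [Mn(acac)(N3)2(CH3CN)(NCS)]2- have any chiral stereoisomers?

yes

An octahedron has six vertices in three trans pairs; every non-trans pair is cis.
Each acac is bidentate and must span two cis positions.
There are 4 geometric isomers: N3 cis (3 arrangements, 2 chiral); N3 trans.
Of these, 2 lack any improper symmetry element and so occur as enantiomeric pairs, giving 4 + 2 = 6 stereoisomers in total.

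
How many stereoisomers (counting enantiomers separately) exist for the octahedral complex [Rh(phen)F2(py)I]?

In an octahedral complex each vertex has one trans partner and four cis neighbours.
Each phen is bidentate and must span two cis positions.
The distinct arrangements are (4 in all): F trans; F cis (3 arrangements, 2 chiral).
Of these, 2 lack any improper symmetry element and so occur as enantiomeric pairs, giving 4 + 2 = 6 stereoisomers in total.

6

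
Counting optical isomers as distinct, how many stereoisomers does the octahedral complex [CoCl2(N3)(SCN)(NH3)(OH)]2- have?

An octahedron has six vertices in three trans pairs; every non-trans pair is cis.
Systematic enumeration (placing each ligand type in turn and discarding arrangements equivalent by rotation or reflection) gives 9 geometric isomers.
Of these, 6 lack any improper symmetry element and so occur as enantiomeric pairs, giving 9 + 6 = 15 stereoisomers in total.

15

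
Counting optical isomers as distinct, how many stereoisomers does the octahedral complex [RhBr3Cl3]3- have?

2

In an octahedral complex each vertex has one trans partner and four cis neighbours.
There are 2 geometric isomers: Br mer; Br fac.
Each arrangement has an internal mirror plane or centre of symmetry, so none is chiral.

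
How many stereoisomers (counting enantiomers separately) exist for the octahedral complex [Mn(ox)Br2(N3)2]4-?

4

The six octahedral sites form three mutually perpendicular trans pairs.
Each ox is bidentate and must span two cis positions.
Systematic placement gives 3 geometric isomers: Br trans, N3 cis; Br cis, N3 cis (chiral); Br cis, N3 trans.
One of these lacks any improper symmetry element and so occurs as an enantiomeric pair, giving 3 + 1 = 4 stereoisomers in total.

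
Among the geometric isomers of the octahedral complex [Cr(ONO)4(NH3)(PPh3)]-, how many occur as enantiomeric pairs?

An octahedron has six vertices in three trans pairs; every non-trans pair is cis.
Working through the distinct placements yields 2 geometric isomers: NH3 and PPh3 mutually cis; NH3 and PPh3 mutually trans.
Each arrangement has an internal mirror plane or centre of symmetry, so none is chiral.

0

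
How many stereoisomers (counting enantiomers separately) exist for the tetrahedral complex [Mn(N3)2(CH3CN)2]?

All four vertices of a tetrahedron are equivalent and mutually adjacent, so cis/trans isomerism cannot arise.
Only one geometric arrangement is possible.

1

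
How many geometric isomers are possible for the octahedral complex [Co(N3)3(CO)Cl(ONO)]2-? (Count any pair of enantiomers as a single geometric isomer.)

An octahedron has six vertices in three trans pairs; every non-trans pair is cis.
Working through the distinct placements yields 4 geometric isomers: N3 mer (3 arrangements); N3 fac (chiral).

4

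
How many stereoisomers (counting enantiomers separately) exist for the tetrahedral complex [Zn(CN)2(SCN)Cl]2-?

1

In a tetrahedral complex all four positions are equivalent and every pair of ligands is adjacent — there is no cis/trans distinction.
Only one geometric arrangement is possible.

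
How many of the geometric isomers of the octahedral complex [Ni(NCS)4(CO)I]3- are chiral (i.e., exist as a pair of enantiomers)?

0

In an octahedral complex each vertex has one trans partner and four cis neighbours.
The distinct arrangements are (2 in all): CO and I mutually trans; CO and I mutually cis.
Each arrangement has an internal mirror plane or centre of symmetry, so none is chiral.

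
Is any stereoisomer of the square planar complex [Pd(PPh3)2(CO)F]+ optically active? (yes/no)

In a square planar complex each vertex has one trans partner and two cis neighbours.
There are 2 geometric isomers: PPh3 cis; PPh3 trans.
Each arrangement has an internal mirror plane or centre of symmetry, so none is chiral.

no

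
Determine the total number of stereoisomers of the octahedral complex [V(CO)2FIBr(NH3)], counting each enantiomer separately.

The six octahedral sites form three mutually perpendicular trans pairs.
Systematic enumeration (placing each ligand type in turn and discarding arrangements equivalent by rotation or reflection) gives 9 geometric isomers.
Of these, 6 lack any improper symmetry element and so occur as enantiomeric pairs, giving 9 + 6 = 15 stereoisomers in total.

15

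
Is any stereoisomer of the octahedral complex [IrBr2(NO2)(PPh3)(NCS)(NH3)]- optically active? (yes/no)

yes

An octahedron has six vertices in three trans pairs; every non-trans pair is cis.
Placing the ligands in turn and identifying arrangements related by rotation or reflection leaves 9 distinct geometric isomers.
Of these, 6 lack any improper symmetry element and so occur as enantiomeric pairs, giving 9 + 6 = 15 stereoisomers in total.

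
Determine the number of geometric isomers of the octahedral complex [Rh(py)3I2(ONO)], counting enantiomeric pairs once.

3

An octahedron has six vertices in three trans pairs; every non-trans pair is cis.
There are 3 geometric isomers: py mer, I trans; py mer, I cis; py fac, I cis.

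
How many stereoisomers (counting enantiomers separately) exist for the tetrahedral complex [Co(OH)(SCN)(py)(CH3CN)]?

2

In a tetrahedral complex all four positions are equivalent and every pair of ligands is adjacent — there is no cis/trans distinction.
Only one geometric arrangement is possible; it has no improper symmetry element, so it exists as a pair of enantiomers (2 stereoisomers).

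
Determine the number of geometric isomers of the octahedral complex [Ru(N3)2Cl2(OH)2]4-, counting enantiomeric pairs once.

5

The six octahedral sites form three mutually perpendicular trans pairs.
Working through the distinct placements yields 5 geometric isomers: N3 trans, Cl trans, OH trans; N3 cis, Cl trans, OH cis; N3 cis, Cl cis, OH trans; N3 cis, Cl cis, OH cis (chiral); N3 trans, Cl cis, OH cis.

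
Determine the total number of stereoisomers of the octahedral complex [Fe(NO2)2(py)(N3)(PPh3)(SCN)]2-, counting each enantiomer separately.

An octahedron has six vertices in three trans pairs; every non-trans pair is cis.
Systematic enumeration (placing each ligand type in turn and discarding arrangements equivalent by rotation or reflection) gives 9 geometric isomers.
Of these, 6 lack any improper symmetry element and so occur as enantiomeric pairs, giving 9 + 6 = 15 stereoisomers in total.

15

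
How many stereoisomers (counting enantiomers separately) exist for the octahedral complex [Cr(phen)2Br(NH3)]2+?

Each phen is bidentate and must span two cis positions.
Working through the distinct placements yields 2 geometric isomers: Br and NH3 mutually trans; Br and NH3 mutually cis (chiral).
One of these lacks any improper symmetry element and so occurs as an enantiomeric pair, giving 2 + 1 = 3 stereoisomers in total.

3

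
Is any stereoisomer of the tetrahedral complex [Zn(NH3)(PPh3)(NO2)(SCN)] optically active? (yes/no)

Only one geometric arrangement is possible; it has no improper symmetry element, so it exists as a pair of enantiomers (2 stereoisomers).

yes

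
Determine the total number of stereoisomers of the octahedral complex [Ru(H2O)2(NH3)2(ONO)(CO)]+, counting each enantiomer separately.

8

There are 6 geometric isomers: H2O cis, NH3 cis (3 arrangements, 2 chiral); H2O cis, NH3 trans; H2O trans, NH3 cis; H2O trans, NH3 trans.
Of these, 2 lack any improper symmetry element and so occur as enantiomeric pairs, giving 6 + 2 = 8 stereoisomers in total.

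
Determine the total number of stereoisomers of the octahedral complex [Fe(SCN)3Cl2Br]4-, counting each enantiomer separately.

The distinct arrangements are (3 in all): SCN mer, Cl cis; SCN mer, Cl trans; SCN fac, Cl cis.
Each arrangement has an internal mirror plane or centre of symmetry, so none is chiral.

3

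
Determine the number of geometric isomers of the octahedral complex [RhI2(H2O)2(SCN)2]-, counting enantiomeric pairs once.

5

An octahedron has six vertices in three trans pairs; every non-trans pair is cis.
There are 5 geometric isomers: I trans, H2O trans, SCN trans; I cis, H2O trans, SCN cis; I cis, H2O cis, SCN trans; I cis, H2O cis, SCN cis (chiral); I trans, H2O cis, SCN cis.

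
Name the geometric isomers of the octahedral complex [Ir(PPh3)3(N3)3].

fac and mer

An octahedron has six vertices in three trans pairs; every non-trans pair is cis.
There are 2 geometric isomers: PPh3 mer; PPh3 fac.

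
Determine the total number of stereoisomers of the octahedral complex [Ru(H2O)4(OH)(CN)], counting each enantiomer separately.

2

In an octahedral complex each vertex has one trans partner and four cis neighbours.
Working through the distinct placements yields 2 geometric isomers: OH and CN mutually cis; OH and CN mutually trans.
Each arrangement has an internal mirror plane or centre of symmetry, so none is chiral.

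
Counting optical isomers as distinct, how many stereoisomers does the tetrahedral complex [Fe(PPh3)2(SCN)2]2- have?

All four vertices of a tetrahedron are equivalent and mutually adjacent, so cis/trans isomerism cannot arise.
Only one geometric arrangement is possible.

1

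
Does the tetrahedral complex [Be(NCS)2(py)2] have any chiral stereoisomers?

no

Only one geometric arrangement is possible.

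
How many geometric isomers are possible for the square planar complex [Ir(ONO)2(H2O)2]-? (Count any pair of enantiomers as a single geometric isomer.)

2

In a square planar complex each vertex has one trans partner and two cis neighbours.
Working through the distinct placements yields 2 geometric isomers: ONO cis; ONO trans.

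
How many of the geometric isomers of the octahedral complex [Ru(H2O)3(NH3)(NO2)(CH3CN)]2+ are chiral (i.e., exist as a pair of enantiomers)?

The six octahedral sites form three mutually perpendicular trans pairs.
The distinct arrangements are (4 in all): H2O mer (3 arrangements); H2O fac (chiral).
One of these lacks any improper symmetry element and so occurs as an enantiomeric pair, giving 4 + 1 = 5 stereoisomers in total.

1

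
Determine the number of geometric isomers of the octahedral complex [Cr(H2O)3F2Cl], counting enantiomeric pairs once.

In an octahedral complex each vertex has one trans partner and four cis neighbours.
Systematic placement gives 3 geometric isomers: H2O mer, F cis; H2O mer, F trans; H2O fac, F cis.

3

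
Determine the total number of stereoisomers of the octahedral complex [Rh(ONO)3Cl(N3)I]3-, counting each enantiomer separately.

5

In an octahedral complex each vertex has one trans partner and four cis neighbours.
Working through the distinct placements yields 4 geometric isomers: ONO mer (3 arrangements); ONO fac (chiral).
One of these lacks any improper symmetry element and so occurs as an enantiomeric pair, giving 4 + 1 = 5 stereoisomers in total.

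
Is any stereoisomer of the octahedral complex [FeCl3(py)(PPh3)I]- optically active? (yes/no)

The six octahedral sites form three mutually perpendicular trans pairs.
Working through the distinct placements yields 4 geometric isomers: Cl mer (3 arrangements); Cl fac (chiral).
One of these lacks any improper symmetry element and so occurs as an enantiomeric pair, giving 4 + 1 = 5 stereoisomers in total.

yes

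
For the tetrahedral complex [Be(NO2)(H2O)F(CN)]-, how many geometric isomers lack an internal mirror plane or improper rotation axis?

All four vertices of a tetrahedron are equivalent and mutually adjacent, so cis/trans isomerism cannot arise.
Only one geometric arrangement is possible; it has no improper symmetry element, so it exists as a pair of enantiomers (2 stereoisomers).

1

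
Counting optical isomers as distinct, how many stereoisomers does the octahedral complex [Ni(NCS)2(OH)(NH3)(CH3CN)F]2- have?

The six octahedral sites form three mutually perpendicular trans pairs.
Systematic enumeration (placing each ligand type in turn and discarding arrangements equivalent by rotation or reflection) gives 9 geometric isomers.
Of these, 6 lack any improper symmetry element and so occur as enantiomeric pairs, giving 9 + 6 = 15 stereoisomers in total.

15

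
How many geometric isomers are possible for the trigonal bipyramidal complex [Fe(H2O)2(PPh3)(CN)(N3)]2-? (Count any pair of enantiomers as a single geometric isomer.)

In a trigonal bipyramid the two axial positions differ from the three equatorial ones.
Exhaustive case analysis gives 7 geometric isomers.

7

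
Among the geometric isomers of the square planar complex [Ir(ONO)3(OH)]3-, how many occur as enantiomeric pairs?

Only one geometric arrangement is possible.

0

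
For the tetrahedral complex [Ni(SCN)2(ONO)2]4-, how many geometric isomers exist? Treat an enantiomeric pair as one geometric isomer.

1

All four vertices of a tetrahedron are equivalent and mutually adjacent, so cis/trans isomerism cannot arise.
Only one geometric arrangement is possible.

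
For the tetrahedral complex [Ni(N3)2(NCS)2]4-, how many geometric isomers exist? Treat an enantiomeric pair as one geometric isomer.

1

In a tetrahedral complex all four positions are equivalent and every pair of ligands is adjacent — there is no cis/trans distinction.
Only one geometric arrangement is possible.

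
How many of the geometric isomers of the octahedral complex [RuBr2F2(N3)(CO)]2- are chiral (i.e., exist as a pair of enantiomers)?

In an octahedral complex each vertex has one trans partner and four cis neighbours.
The distinct arrangements are (6 in all): Br trans, F cis; Br trans, F trans; Br cis, F cis (3 arrangements, 2 chiral); Br cis, F trans.
Of these, 2 lack any improper symmetry element and so occur as enantiomeric pairs, giving 6 + 2 = 8 stereoisomers in total.

2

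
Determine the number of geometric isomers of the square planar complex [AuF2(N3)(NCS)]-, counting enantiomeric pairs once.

In a square planar complex each vertex has one trans partner and two cis neighbours.
There are 2 geometric isomers: F cis; F trans.

2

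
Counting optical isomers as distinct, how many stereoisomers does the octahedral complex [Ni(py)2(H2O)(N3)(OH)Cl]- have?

Placing the ligands in turn and identifying arrangements related by rotation or reflection leaves 9 distinct geometric isomers.
Of these, 6 lack any improper symmetry element and so occur as enantiomeric pairs, giving 9 + 6 = 15 stereoisomers in total.

15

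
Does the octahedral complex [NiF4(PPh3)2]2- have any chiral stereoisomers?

In an octahedral complex each vertex has one trans partner and four cis neighbours.
The distinct arrangements are (2 in all): PPh3 trans; PPh3 cis.
Each arrangement has an internal mirror plane or centre of symmetry, so none is chiral.

no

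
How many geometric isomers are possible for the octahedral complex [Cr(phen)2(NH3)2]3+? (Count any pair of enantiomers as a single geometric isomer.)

In an octahedral complex each vertex has one trans partner and four cis neighbours.
Each phen is bidentate and must span two cis positions.
Systematic placement gives 2 geometric isomers: NH3 trans; NH3 cis (chiral).

2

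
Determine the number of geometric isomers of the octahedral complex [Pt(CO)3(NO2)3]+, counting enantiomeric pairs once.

Systematic placement gives 2 geometric isomers: CO mer; CO fac.

2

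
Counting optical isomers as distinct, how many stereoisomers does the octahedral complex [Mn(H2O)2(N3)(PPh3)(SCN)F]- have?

15

The six octahedral sites form three mutually perpendicular trans pairs.
Exhaustive case analysis gives 9 geometric isomers.
Of these, 6 lack any improper symmetry element and so occur as enantiomeric pairs, giving 9 + 6 = 15 stereoisomers in total.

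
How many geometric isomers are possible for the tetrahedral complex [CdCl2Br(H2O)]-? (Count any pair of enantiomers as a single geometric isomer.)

1

All four vertices of a tetrahedron are equivalent and mutually adjacent, so cis/trans isomerism cannot arise.
Only one geometric arrangement is possible.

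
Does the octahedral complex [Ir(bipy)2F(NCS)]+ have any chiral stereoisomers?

yes

In an octahedral complex each vertex has one trans partner and four cis neighbours.
Each bipy is bidentate and must span two cis positions.
Systematic placement gives 2 geometric isomers: F and NCS mutually trans; F and NCS mutually cis (chiral).
One of these lacks any improper symmetry element and so occurs as an enantiomeric pair, giving 2 + 1 = 3 stereoisomers in total.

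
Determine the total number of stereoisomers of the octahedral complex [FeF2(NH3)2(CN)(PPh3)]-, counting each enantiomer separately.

The six octahedral sites form three mutually perpendicular trans pairs.
There are 6 geometric isomers: F cis, NH3 cis (3 arrangements, 2 chiral); F cis, NH3 trans; F trans, NH3 cis; F trans, NH3 trans.
Of these, 2 lack any improper symmetry element and so occur as enantiomeric pairs, giving 6 + 2 = 8 stereoisomers in total.

8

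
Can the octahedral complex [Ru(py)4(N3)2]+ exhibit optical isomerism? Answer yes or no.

The six octahedral sites form three mutually perpendicular trans pairs.
Working through the distinct placements yields 2 geometric isomers: N3 trans; N3 cis.
Each arrangement has an internal mirror plane or centre of symmetry, so none is chiral.

no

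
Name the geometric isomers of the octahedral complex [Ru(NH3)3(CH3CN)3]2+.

In an octahedral complex each vertex has one trans partner and four cis neighbours.
Systematic placement gives 2 geometric isomers: NH3 mer; NH3 fac.

fac and mer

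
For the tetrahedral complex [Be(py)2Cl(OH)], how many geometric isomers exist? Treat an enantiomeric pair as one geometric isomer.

Only one geometric arrangement is possible.

1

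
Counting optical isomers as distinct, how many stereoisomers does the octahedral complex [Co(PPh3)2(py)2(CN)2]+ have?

6

The six octahedral sites form three mutually perpendicular trans pairs.
There are 5 geometric isomers: PPh3 trans, py trans, CN trans; PPh3 cis, py cis, CN trans; PPh3 cis, py trans, CN cis; PPh3 cis, py cis, CN cis (chiral); PPh3 trans, py cis, CN cis.
One of these lacks any improper symmetry element and so occurs as an enantiomeric pair, giving 5 + 1 = 6 stereoisomers in total.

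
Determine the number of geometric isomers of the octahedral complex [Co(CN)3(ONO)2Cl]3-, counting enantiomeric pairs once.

3

An octahedron has six vertices in three trans pairs; every non-trans pair is cis.
Systematic placement gives 3 geometric isomers: CN mer, ONO trans; CN mer, ONO cis; CN fac, ONO cis.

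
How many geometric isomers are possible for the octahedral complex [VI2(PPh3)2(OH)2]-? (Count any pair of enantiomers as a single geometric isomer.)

In an octahedral complex each vertex has one trans partner and four cis neighbours.
Systematic placement gives 5 geometric isomers: I trans, PPh3 trans, OH trans; I trans, PPh3 cis, OH cis; I cis, PPh3 trans, OH cis; I cis, PPh3 cis, OH cis (chiral); I cis, PPh3 cis, OH trans.

5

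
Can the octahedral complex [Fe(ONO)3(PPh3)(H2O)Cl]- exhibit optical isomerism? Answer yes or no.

yes

An octahedron has six vertices in three trans pairs; every non-trans pair is cis.
There are 4 geometric isomers: ONO mer (3 arrangements); ONO fac (chiral).
One of these lacks any improper symmetry element and so occurs as an enantiomeric pair, giving 4 + 1 = 5 stereoisomers in total.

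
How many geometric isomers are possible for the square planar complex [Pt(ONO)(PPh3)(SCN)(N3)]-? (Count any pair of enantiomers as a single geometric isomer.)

A square has two trans pairs of vertices; adjacent vertices are cis.
The distinct arrangements are (3 in all): (N3/PPh3 trans, ONO/SCN trans); (N3/SCN trans, ONO/PPh3 trans); (N3/ONO trans, PPh3/SCN trans).

3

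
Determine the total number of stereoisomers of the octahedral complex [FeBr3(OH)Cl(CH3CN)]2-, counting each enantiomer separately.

5

In an octahedral complex each vertex has one trans partner and four cis neighbours.
There are 4 geometric isomers: Br mer (3 arrangements); Br fac (chiral).
One of these lacks any improper symmetry element and so occurs as an enantiomeric pair, giving 4 + 1 = 5 stereoisomers in total.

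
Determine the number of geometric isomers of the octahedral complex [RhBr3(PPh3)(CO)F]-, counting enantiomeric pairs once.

The six octahedral sites form three mutually perpendicular trans pairs.
Working through the distinct placements yields 4 geometric isomers: Br mer (3 arrangements); Br fac (chiral).

4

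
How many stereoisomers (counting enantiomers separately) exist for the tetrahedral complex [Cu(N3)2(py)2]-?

In a tetrahedral complex all four positions are equivalent and every pair of ligands is adjacent — there is no cis/trans distinction.
Only one geometric arrangement is possible.

1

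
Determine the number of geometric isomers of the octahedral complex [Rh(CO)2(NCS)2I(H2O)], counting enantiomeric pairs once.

6

In an octahedral complex each vertex has one trans partner and four cis neighbours.
The distinct arrangements are (6 in all): CO trans, NCS trans; CO trans, NCS cis; CO cis, NCS trans; CO cis, NCS cis (3 arrangements, 2 chiral).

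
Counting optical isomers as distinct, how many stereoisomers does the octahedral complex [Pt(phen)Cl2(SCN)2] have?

4

The six octahedral sites form three mutually perpendicular trans pairs.
Each phen is bidentate and must span two cis positions.
The distinct arrangements are (3 in all): Cl trans, SCN cis; Cl cis, SCN cis (chiral); Cl cis, SCN trans.
One of these lacks any improper symmetry element and so occurs as an enantiomeric pair, giving 3 + 1 = 4 stereoisomers in total.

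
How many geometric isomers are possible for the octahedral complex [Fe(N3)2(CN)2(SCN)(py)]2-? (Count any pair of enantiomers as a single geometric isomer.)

In an octahedral complex each vertex has one trans partner and four cis neighbours.
Systematic placement gives 6 geometric isomers: N3 trans, CN trans; N3 cis, CN trans; N3 cis, CN cis (3 arrangements, 2 chiral); N3 trans, CN cis.

6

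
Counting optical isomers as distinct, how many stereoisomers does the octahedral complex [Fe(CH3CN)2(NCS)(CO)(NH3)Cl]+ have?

15

An octahedron has six vertices in three trans pairs; every non-trans pair is cis.
Placing the ligands in turn and identifying arrangements related by rotation or reflection leaves 9 distinct geometric isomers.
Of these, 6 lack any improper symmetry element and so occur as enantiomeric pairs, giving 9 + 6 = 15 stereoisomers in total.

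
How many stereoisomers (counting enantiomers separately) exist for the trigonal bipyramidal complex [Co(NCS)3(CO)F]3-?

In a trigonal bipyramid the two axial positions differ from the three equatorial ones.
There are 4 geometric isomers: CO axial, F axial; CO axial, F equatorial; CO equatorial, F axial; CO equatorial, F equatorial.
Each arrangement has an internal mirror plane or centre of symmetry, so none is chiral.

4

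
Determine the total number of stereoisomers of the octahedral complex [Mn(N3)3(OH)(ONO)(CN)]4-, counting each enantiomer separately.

5

An octahedron has six vertices in three trans pairs; every non-trans pair is cis.
Working through the distinct placements yields 4 geometric isomers: N3 mer (3 arrangements); N3 fac (chiral).
One of these lacks any improper symmetry element and so occurs as an enantiomeric pair, giving 4 + 1 = 5 stereoisomers in total.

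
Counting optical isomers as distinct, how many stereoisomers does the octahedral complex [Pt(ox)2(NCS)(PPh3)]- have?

3

The six octahedral sites form three mutually perpendicular trans pairs.
Each ox is bidentate and must span two cis positions.
There are 2 geometric isomers: NCS and PPh3 mutually trans; NCS and PPh3 mutually cis (chiral).
One of these lacks any improper symmetry element and so occurs as an enantiomeric pair, giving 2 + 1 = 3 stereoisomers in total.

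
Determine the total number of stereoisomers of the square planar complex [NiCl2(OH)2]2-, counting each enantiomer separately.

Working through the distinct placements yields 2 geometric isomers: Cl cis; Cl trans.
Each arrangement has an internal mirror plane or centre of symmetry, so none is chiral.

2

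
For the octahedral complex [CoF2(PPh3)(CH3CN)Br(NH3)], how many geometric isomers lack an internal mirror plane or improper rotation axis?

6

In an octahedral complex each vertex has one trans partner and four cis neighbours.
Exhaustive case analysis gives 9 geometric isomers.
Of these, 6 lack any improper symmetry element and so occur as enantiomeric pairs, giving 9 + 6 = 15 stereoisomers in total.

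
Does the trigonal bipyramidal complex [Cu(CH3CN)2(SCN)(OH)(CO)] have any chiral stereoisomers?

In a trigonal bipyramid the two axial positions differ from the three equatorial ones.
Exhaustive case analysis gives 7 geometric isomers.
Of these, 3 lack any improper symmetry element and so occur as enantiomeric pairs, giving 7 + 3 = 10 stereoisomers in total.

yes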